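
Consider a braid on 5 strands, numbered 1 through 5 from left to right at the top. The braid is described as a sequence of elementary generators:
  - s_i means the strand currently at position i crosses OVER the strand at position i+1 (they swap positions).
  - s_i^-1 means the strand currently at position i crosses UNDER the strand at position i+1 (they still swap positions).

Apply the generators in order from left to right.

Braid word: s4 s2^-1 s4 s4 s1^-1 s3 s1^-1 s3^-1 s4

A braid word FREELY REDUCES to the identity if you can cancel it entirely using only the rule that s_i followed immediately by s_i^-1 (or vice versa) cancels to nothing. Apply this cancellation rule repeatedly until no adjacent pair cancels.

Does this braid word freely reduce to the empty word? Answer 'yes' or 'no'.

Answer: no

Derivation:
Gen 1 (s4): push. Stack: [s4]
Gen 2 (s2^-1): push. Stack: [s4 s2^-1]
Gen 3 (s4): push. Stack: [s4 s2^-1 s4]
Gen 4 (s4): push. Stack: [s4 s2^-1 s4 s4]
Gen 5 (s1^-1): push. Stack: [s4 s2^-1 s4 s4 s1^-1]
Gen 6 (s3): push. Stack: [s4 s2^-1 s4 s4 s1^-1 s3]
Gen 7 (s1^-1): push. Stack: [s4 s2^-1 s4 s4 s1^-1 s3 s1^-1]
Gen 8 (s3^-1): push. Stack: [s4 s2^-1 s4 s4 s1^-1 s3 s1^-1 s3^-1]
Gen 9 (s4): push. Stack: [s4 s2^-1 s4 s4 s1^-1 s3 s1^-1 s3^-1 s4]
Reduced word: s4 s2^-1 s4 s4 s1^-1 s3 s1^-1 s3^-1 s4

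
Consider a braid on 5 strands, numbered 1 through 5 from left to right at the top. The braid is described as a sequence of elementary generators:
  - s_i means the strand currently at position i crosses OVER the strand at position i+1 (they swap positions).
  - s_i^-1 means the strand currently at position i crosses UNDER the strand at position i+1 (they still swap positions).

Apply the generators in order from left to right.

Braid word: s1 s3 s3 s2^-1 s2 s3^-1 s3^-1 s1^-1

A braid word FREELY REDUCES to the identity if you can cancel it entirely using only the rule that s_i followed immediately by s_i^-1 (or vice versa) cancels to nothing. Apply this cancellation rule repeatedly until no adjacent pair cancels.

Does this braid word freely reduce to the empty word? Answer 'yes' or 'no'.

Gen 1 (s1): push. Stack: [s1]
Gen 2 (s3): push. Stack: [s1 s3]
Gen 3 (s3): push. Stack: [s1 s3 s3]
Gen 4 (s2^-1): push. Stack: [s1 s3 s3 s2^-1]
Gen 5 (s2): cancels prior s2^-1. Stack: [s1 s3 s3]
Gen 6 (s3^-1): cancels prior s3. Stack: [s1 s3]
Gen 7 (s3^-1): cancels prior s3. Stack: [s1]
Gen 8 (s1^-1): cancels prior s1. Stack: []
Reduced word: (empty)

Answer: yes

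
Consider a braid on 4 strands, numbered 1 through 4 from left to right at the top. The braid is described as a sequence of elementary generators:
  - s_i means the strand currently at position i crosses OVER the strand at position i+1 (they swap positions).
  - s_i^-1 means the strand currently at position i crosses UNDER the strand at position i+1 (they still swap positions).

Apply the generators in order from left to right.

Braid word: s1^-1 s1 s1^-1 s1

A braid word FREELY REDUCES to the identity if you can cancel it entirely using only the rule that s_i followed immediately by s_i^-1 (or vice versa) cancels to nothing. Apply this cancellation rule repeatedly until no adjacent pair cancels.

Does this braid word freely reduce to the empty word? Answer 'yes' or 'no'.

Gen 1 (s1^-1): push. Stack: [s1^-1]
Gen 2 (s1): cancels prior s1^-1. Stack: []
Gen 3 (s1^-1): push. Stack: [s1^-1]
Gen 4 (s1): cancels prior s1^-1. Stack: []
Reduced word: (empty)

Answer: yes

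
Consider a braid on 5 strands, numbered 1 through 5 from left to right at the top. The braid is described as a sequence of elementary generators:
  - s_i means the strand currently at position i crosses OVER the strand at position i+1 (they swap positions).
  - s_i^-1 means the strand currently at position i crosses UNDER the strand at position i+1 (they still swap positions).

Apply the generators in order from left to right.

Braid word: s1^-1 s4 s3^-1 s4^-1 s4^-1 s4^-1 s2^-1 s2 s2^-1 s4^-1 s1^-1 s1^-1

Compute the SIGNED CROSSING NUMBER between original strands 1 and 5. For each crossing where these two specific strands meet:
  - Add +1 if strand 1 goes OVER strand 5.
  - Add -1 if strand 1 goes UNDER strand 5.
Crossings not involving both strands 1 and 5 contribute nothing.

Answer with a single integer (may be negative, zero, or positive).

Answer: -3

Derivation:
Gen 1: crossing 1x2. Both 1&5? no. Sum: 0
Gen 2: crossing 4x5. Both 1&5? no. Sum: 0
Gen 3: crossing 3x5. Both 1&5? no. Sum: 0
Gen 4: crossing 3x4. Both 1&5? no. Sum: 0
Gen 5: crossing 4x3. Both 1&5? no. Sum: 0
Gen 6: crossing 3x4. Both 1&5? no. Sum: 0
Gen 7: 1 under 5. Both 1&5? yes. Contrib: -1. Sum: -1
Gen 8: 5 over 1. Both 1&5? yes. Contrib: -1. Sum: -2
Gen 9: 1 under 5. Both 1&5? yes. Contrib: -1. Sum: -3
Gen 10: crossing 4x3. Both 1&5? no. Sum: -3
Gen 11: crossing 2x5. Both 1&5? no. Sum: -3
Gen 12: crossing 5x2. Both 1&5? no. Sum: -3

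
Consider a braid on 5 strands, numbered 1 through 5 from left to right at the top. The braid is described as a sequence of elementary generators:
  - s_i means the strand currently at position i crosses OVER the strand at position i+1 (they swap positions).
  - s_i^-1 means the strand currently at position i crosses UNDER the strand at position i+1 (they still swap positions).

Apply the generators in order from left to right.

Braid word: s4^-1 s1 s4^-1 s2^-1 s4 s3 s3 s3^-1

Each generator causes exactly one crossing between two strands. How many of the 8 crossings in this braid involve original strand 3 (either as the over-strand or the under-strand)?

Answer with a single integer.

Answer: 1

Derivation:
Gen 1: crossing 4x5. Involves strand 3? no. Count so far: 0
Gen 2: crossing 1x2. Involves strand 3? no. Count so far: 0
Gen 3: crossing 5x4. Involves strand 3? no. Count so far: 0
Gen 4: crossing 1x3. Involves strand 3? yes. Count so far: 1
Gen 5: crossing 4x5. Involves strand 3? no. Count so far: 1
Gen 6: crossing 1x5. Involves strand 3? no. Count so far: 1
Gen 7: crossing 5x1. Involves strand 3? no. Count so far: 1
Gen 8: crossing 1x5. Involves strand 3? no. Count so far: 1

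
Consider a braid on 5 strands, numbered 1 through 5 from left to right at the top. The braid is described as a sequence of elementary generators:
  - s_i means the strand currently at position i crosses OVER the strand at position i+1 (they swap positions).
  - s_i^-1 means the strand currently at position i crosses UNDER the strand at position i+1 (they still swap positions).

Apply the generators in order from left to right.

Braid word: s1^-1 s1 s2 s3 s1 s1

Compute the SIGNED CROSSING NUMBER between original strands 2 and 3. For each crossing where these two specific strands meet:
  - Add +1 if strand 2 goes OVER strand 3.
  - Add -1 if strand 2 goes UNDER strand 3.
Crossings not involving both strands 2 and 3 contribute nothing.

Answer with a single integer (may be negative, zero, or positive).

Answer: 1

Derivation:
Gen 1: crossing 1x2. Both 2&3? no. Sum: 0
Gen 2: crossing 2x1. Both 2&3? no. Sum: 0
Gen 3: 2 over 3. Both 2&3? yes. Contrib: +1. Sum: 1
Gen 4: crossing 2x4. Both 2&3? no. Sum: 1
Gen 5: crossing 1x3. Both 2&3? no. Sum: 1
Gen 6: crossing 3x1. Both 2&3? no. Sum: 1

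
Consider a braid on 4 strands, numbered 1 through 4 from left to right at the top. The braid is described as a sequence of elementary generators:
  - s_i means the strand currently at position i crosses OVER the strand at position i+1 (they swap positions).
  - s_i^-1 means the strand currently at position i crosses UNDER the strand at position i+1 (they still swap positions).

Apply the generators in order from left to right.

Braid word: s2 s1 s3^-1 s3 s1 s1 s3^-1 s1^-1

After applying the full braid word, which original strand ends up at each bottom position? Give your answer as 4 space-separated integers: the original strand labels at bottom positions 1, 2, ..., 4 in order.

Gen 1 (s2): strand 2 crosses over strand 3. Perm now: [1 3 2 4]
Gen 2 (s1): strand 1 crosses over strand 3. Perm now: [3 1 2 4]
Gen 3 (s3^-1): strand 2 crosses under strand 4. Perm now: [3 1 4 2]
Gen 4 (s3): strand 4 crosses over strand 2. Perm now: [3 1 2 4]
Gen 5 (s1): strand 3 crosses over strand 1. Perm now: [1 3 2 4]
Gen 6 (s1): strand 1 crosses over strand 3. Perm now: [3 1 2 4]
Gen 7 (s3^-1): strand 2 crosses under strand 4. Perm now: [3 1 4 2]
Gen 8 (s1^-1): strand 3 crosses under strand 1. Perm now: [1 3 4 2]

Answer: 1 3 4 2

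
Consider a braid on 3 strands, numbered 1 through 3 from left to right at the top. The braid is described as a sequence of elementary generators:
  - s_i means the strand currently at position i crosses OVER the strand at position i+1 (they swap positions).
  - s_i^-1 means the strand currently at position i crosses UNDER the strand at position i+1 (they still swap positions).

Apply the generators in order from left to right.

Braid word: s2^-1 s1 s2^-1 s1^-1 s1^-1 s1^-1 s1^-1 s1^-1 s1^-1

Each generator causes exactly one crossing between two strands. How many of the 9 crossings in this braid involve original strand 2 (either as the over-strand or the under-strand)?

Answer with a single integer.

Answer: 8

Derivation:
Gen 1: crossing 2x3. Involves strand 2? yes. Count so far: 1
Gen 2: crossing 1x3. Involves strand 2? no. Count so far: 1
Gen 3: crossing 1x2. Involves strand 2? yes. Count so far: 2
Gen 4: crossing 3x2. Involves strand 2? yes. Count so far: 3
Gen 5: crossing 2x3. Involves strand 2? yes. Count so far: 4
Gen 6: crossing 3x2. Involves strand 2? yes. Count so far: 5
Gen 7: crossing 2x3. Involves strand 2? yes. Count so far: 6
Gen 8: crossing 3x2. Involves strand 2? yes. Count so far: 7
Gen 9: crossing 2x3. Involves strand 2? yes. Count so far: 8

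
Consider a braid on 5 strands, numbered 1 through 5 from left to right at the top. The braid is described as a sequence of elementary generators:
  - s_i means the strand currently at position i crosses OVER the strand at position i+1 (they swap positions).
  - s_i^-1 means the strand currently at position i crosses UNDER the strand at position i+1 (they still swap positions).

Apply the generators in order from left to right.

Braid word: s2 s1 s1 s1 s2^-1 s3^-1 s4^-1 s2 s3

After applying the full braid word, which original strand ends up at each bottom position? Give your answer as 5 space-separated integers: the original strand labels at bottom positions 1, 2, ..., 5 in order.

Answer: 3 4 5 2 1

Derivation:
Gen 1 (s2): strand 2 crosses over strand 3. Perm now: [1 3 2 4 5]
Gen 2 (s1): strand 1 crosses over strand 3. Perm now: [3 1 2 4 5]
Gen 3 (s1): strand 3 crosses over strand 1. Perm now: [1 3 2 4 5]
Gen 4 (s1): strand 1 crosses over strand 3. Perm now: [3 1 2 4 5]
Gen 5 (s2^-1): strand 1 crosses under strand 2. Perm now: [3 2 1 4 5]
Gen 6 (s3^-1): strand 1 crosses under strand 4. Perm now: [3 2 4 1 5]
Gen 7 (s4^-1): strand 1 crosses under strand 5. Perm now: [3 2 4 5 1]
Gen 8 (s2): strand 2 crosses over strand 4. Perm now: [3 4 2 5 1]
Gen 9 (s3): strand 2 crosses over strand 5. Perm now: [3 4 5 2 1]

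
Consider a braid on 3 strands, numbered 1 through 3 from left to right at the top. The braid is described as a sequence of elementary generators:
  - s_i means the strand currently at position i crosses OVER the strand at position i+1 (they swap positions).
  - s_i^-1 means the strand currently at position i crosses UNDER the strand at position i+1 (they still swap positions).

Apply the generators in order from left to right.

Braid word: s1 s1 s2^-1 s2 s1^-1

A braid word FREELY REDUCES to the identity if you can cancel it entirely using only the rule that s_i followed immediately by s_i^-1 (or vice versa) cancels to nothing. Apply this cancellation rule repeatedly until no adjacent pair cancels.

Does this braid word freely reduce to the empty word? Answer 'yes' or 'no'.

Answer: no

Derivation:
Gen 1 (s1): push. Stack: [s1]
Gen 2 (s1): push. Stack: [s1 s1]
Gen 3 (s2^-1): push. Stack: [s1 s1 s2^-1]
Gen 4 (s2): cancels prior s2^-1. Stack: [s1 s1]
Gen 5 (s1^-1): cancels prior s1. Stack: [s1]
Reduced word: s1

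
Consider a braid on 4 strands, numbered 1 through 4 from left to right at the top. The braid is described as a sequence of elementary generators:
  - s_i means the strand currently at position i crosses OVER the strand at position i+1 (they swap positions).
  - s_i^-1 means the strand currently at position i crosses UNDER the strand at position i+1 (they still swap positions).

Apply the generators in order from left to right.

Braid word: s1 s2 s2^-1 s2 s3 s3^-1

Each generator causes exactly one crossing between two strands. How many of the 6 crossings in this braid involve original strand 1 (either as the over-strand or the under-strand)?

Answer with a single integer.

Gen 1: crossing 1x2. Involves strand 1? yes. Count so far: 1
Gen 2: crossing 1x3. Involves strand 1? yes. Count so far: 2
Gen 3: crossing 3x1. Involves strand 1? yes. Count so far: 3
Gen 4: crossing 1x3. Involves strand 1? yes. Count so far: 4
Gen 5: crossing 1x4. Involves strand 1? yes. Count so far: 5
Gen 6: crossing 4x1. Involves strand 1? yes. Count so far: 6

Answer: 6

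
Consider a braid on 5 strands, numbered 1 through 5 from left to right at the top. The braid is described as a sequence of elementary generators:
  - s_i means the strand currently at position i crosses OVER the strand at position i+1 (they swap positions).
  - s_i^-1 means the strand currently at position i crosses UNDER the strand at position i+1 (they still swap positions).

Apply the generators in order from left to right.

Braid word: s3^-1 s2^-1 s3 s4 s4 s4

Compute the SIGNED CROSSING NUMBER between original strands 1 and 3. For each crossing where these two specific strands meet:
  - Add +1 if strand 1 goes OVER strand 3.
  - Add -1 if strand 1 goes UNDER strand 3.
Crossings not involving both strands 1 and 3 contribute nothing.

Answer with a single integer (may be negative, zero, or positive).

Gen 1: crossing 3x4. Both 1&3? no. Sum: 0
Gen 2: crossing 2x4. Both 1&3? no. Sum: 0
Gen 3: crossing 2x3. Both 1&3? no. Sum: 0
Gen 4: crossing 2x5. Both 1&3? no. Sum: 0
Gen 5: crossing 5x2. Both 1&3? no. Sum: 0
Gen 6: crossing 2x5. Both 1&3? no. Sum: 0

Answer: 0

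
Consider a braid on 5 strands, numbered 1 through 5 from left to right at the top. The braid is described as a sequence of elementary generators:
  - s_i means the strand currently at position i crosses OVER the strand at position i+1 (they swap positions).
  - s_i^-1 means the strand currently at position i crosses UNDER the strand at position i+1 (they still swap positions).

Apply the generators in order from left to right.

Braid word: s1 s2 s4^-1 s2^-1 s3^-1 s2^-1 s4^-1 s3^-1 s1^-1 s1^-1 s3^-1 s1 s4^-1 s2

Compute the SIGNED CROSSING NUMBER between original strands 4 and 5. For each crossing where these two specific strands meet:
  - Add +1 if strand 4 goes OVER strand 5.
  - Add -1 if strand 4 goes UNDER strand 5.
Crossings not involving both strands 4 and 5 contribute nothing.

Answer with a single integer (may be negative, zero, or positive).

Gen 1: crossing 1x2. Both 4&5? no. Sum: 0
Gen 2: crossing 1x3. Both 4&5? no. Sum: 0
Gen 3: 4 under 5. Both 4&5? yes. Contrib: -1. Sum: -1
Gen 4: crossing 3x1. Both 4&5? no. Sum: -1
Gen 5: crossing 3x5. Both 4&5? no. Sum: -1
Gen 6: crossing 1x5. Both 4&5? no. Sum: -1
Gen 7: crossing 3x4. Both 4&5? no. Sum: -1
Gen 8: crossing 1x4. Both 4&5? no. Sum: -1
Gen 9: crossing 2x5. Both 4&5? no. Sum: -1
Gen 10: crossing 5x2. Both 4&5? no. Sum: -1
Gen 11: crossing 4x1. Both 4&5? no. Sum: -1
Gen 12: crossing 2x5. Both 4&5? no. Sum: -1
Gen 13: crossing 4x3. Both 4&5? no. Sum: -1
Gen 14: crossing 2x1. Both 4&5? no. Sum: -1

Answer: -1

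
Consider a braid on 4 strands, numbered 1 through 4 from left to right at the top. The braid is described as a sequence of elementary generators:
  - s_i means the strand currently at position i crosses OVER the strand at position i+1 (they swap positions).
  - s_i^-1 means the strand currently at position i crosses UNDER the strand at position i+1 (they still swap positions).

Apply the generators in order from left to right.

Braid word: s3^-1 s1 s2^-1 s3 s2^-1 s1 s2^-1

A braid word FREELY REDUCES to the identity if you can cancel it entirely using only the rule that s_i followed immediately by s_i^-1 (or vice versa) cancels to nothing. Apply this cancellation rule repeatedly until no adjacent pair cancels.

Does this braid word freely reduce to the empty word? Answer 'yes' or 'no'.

Answer: no

Derivation:
Gen 1 (s3^-1): push. Stack: [s3^-1]
Gen 2 (s1): push. Stack: [s3^-1 s1]
Gen 3 (s2^-1): push. Stack: [s3^-1 s1 s2^-1]
Gen 4 (s3): push. Stack: [s3^-1 s1 s2^-1 s3]
Gen 5 (s2^-1): push. Stack: [s3^-1 s1 s2^-1 s3 s2^-1]
Gen 6 (s1): push. Stack: [s3^-1 s1 s2^-1 s3 s2^-1 s1]
Gen 7 (s2^-1): push. Stack: [s3^-1 s1 s2^-1 s3 s2^-1 s1 s2^-1]
Reduced word: s3^-1 s1 s2^-1 s3 s2^-1 s1 s2^-1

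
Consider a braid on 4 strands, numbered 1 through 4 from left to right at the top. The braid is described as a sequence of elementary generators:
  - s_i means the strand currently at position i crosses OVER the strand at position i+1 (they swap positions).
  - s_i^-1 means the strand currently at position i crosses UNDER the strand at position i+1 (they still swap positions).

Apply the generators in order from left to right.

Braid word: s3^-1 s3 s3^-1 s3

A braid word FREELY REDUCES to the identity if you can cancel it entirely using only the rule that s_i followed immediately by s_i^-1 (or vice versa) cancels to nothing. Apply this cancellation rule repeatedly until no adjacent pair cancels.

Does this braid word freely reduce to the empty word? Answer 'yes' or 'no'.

Gen 1 (s3^-1): push. Stack: [s3^-1]
Gen 2 (s3): cancels prior s3^-1. Stack: []
Gen 3 (s3^-1): push. Stack: [s3^-1]
Gen 4 (s3): cancels prior s3^-1. Stack: []
Reduced word: (empty)

Answer: yes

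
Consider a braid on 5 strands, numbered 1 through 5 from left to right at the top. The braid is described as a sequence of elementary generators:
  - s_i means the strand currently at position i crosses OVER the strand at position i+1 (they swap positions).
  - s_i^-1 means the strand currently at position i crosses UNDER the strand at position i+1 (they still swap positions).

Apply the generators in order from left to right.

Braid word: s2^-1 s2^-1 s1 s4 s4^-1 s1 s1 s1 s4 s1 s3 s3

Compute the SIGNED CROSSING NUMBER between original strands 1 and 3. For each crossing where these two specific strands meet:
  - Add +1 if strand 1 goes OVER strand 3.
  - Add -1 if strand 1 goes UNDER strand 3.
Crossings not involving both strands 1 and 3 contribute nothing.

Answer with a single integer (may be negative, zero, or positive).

Answer: 0

Derivation:
Gen 1: crossing 2x3. Both 1&3? no. Sum: 0
Gen 2: crossing 3x2. Both 1&3? no. Sum: 0
Gen 3: crossing 1x2. Both 1&3? no. Sum: 0
Gen 4: crossing 4x5. Both 1&3? no. Sum: 0
Gen 5: crossing 5x4. Both 1&3? no. Sum: 0
Gen 6: crossing 2x1. Both 1&3? no. Sum: 0
Gen 7: crossing 1x2. Both 1&3? no. Sum: 0
Gen 8: crossing 2x1. Both 1&3? no. Sum: 0
Gen 9: crossing 4x5. Both 1&3? no. Sum: 0
Gen 10: crossing 1x2. Both 1&3? no. Sum: 0
Gen 11: crossing 3x5. Both 1&3? no. Sum: 0
Gen 12: crossing 5x3. Both 1&3? no. Sum: 0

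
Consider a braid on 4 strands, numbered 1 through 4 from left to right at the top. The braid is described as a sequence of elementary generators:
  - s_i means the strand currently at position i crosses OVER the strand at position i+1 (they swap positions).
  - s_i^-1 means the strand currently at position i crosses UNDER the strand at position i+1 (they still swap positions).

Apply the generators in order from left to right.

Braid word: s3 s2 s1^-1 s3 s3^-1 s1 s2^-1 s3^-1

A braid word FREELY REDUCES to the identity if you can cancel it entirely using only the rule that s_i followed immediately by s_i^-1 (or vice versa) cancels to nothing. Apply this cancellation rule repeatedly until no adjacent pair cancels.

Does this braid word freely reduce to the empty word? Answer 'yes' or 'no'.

Answer: yes

Derivation:
Gen 1 (s3): push. Stack: [s3]
Gen 2 (s2): push. Stack: [s3 s2]
Gen 3 (s1^-1): push. Stack: [s3 s2 s1^-1]
Gen 4 (s3): push. Stack: [s3 s2 s1^-1 s3]
Gen 5 (s3^-1): cancels prior s3. Stack: [s3 s2 s1^-1]
Gen 6 (s1): cancels prior s1^-1. Stack: [s3 s2]
Gen 7 (s2^-1): cancels prior s2. Stack: [s3]
Gen 8 (s3^-1): cancels prior s3. Stack: []
Reduced word: (empty)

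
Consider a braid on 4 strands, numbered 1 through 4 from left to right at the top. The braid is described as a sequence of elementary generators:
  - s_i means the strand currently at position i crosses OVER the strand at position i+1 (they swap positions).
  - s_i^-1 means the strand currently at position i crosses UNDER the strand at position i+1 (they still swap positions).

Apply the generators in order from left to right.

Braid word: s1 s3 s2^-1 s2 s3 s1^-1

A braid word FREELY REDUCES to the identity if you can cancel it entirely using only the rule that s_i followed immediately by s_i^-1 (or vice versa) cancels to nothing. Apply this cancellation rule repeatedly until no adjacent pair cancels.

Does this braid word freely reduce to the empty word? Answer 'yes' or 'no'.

Answer: no

Derivation:
Gen 1 (s1): push. Stack: [s1]
Gen 2 (s3): push. Stack: [s1 s3]
Gen 3 (s2^-1): push. Stack: [s1 s3 s2^-1]
Gen 4 (s2): cancels prior s2^-1. Stack: [s1 s3]
Gen 5 (s3): push. Stack: [s1 s3 s3]
Gen 6 (s1^-1): push. Stack: [s1 s3 s3 s1^-1]
Reduced word: s1 s3 s3 s1^-1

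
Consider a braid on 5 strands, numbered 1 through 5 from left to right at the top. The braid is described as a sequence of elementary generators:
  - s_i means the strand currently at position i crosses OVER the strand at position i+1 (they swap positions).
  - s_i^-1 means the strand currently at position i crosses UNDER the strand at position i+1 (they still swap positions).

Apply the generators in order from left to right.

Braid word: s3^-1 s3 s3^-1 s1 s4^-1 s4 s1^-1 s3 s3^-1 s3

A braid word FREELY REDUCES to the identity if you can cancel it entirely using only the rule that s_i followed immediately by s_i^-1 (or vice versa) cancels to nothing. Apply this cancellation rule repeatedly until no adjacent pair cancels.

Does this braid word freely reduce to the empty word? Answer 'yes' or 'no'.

Answer: yes

Derivation:
Gen 1 (s3^-1): push. Stack: [s3^-1]
Gen 2 (s3): cancels prior s3^-1. Stack: []
Gen 3 (s3^-1): push. Stack: [s3^-1]
Gen 4 (s1): push. Stack: [s3^-1 s1]
Gen 5 (s4^-1): push. Stack: [s3^-1 s1 s4^-1]
Gen 6 (s4): cancels prior s4^-1. Stack: [s3^-1 s1]
Gen 7 (s1^-1): cancels prior s1. Stack: [s3^-1]
Gen 8 (s3): cancels prior s3^-1. Stack: []
Gen 9 (s3^-1): push. Stack: [s3^-1]
Gen 10 (s3): cancels prior s3^-1. Stack: []
Reduced word: (empty)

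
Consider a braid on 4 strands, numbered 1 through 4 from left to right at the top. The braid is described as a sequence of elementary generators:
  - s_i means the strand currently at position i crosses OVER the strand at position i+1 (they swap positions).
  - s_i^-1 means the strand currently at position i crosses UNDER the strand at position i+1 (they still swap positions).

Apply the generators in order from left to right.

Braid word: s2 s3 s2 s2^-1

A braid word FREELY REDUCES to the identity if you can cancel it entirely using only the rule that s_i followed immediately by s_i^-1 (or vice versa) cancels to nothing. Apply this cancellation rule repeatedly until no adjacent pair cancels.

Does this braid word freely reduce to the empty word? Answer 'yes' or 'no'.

Answer: no

Derivation:
Gen 1 (s2): push. Stack: [s2]
Gen 2 (s3): push. Stack: [s2 s3]
Gen 3 (s2): push. Stack: [s2 s3 s2]
Gen 4 (s2^-1): cancels prior s2. Stack: [s2 s3]
Reduced word: s2 s3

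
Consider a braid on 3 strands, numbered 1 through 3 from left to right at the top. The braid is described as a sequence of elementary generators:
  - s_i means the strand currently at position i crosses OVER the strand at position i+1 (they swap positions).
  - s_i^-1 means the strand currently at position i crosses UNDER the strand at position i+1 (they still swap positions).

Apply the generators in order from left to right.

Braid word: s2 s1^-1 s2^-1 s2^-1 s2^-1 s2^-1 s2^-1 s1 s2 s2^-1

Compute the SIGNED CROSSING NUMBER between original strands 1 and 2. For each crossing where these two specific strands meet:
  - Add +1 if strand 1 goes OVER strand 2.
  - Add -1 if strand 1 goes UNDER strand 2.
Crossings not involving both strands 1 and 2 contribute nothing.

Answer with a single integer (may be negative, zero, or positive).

Answer: -1

Derivation:
Gen 1: crossing 2x3. Both 1&2? no. Sum: 0
Gen 2: crossing 1x3. Both 1&2? no. Sum: 0
Gen 3: 1 under 2. Both 1&2? yes. Contrib: -1. Sum: -1
Gen 4: 2 under 1. Both 1&2? yes. Contrib: +1. Sum: 0
Gen 5: 1 under 2. Both 1&2? yes. Contrib: -1. Sum: -1
Gen 6: 2 under 1. Both 1&2? yes. Contrib: +1. Sum: 0
Gen 7: 1 under 2. Both 1&2? yes. Contrib: -1. Sum: -1
Gen 8: crossing 3x2. Both 1&2? no. Sum: -1
Gen 9: crossing 3x1. Both 1&2? no. Sum: -1
Gen 10: crossing 1x3. Both 1&2? no. Sum: -1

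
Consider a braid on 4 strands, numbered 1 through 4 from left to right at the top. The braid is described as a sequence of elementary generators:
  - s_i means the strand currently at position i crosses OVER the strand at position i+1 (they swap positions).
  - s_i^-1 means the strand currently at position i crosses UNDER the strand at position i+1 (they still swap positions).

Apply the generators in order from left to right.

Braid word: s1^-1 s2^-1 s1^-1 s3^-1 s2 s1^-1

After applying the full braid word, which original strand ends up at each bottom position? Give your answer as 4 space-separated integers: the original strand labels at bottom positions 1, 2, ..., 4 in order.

Answer: 4 3 2 1

Derivation:
Gen 1 (s1^-1): strand 1 crosses under strand 2. Perm now: [2 1 3 4]
Gen 2 (s2^-1): strand 1 crosses under strand 3. Perm now: [2 3 1 4]
Gen 3 (s1^-1): strand 2 crosses under strand 3. Perm now: [3 2 1 4]
Gen 4 (s3^-1): strand 1 crosses under strand 4. Perm now: [3 2 4 1]
Gen 5 (s2): strand 2 crosses over strand 4. Perm now: [3 4 2 1]
Gen 6 (s1^-1): strand 3 crosses under strand 4. Perm now: [4 3 2 1]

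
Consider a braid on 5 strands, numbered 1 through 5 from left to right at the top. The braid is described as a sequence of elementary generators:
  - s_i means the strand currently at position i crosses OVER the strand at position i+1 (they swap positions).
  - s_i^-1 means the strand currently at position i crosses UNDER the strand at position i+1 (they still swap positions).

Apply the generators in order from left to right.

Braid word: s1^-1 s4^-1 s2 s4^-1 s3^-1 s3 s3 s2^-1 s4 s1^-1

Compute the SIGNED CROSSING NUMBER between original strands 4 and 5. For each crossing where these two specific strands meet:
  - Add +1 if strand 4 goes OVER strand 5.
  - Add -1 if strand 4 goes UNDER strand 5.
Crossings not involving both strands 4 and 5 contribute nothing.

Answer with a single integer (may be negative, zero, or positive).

Gen 1: crossing 1x2. Both 4&5? no. Sum: 0
Gen 2: 4 under 5. Both 4&5? yes. Contrib: -1. Sum: -1
Gen 3: crossing 1x3. Both 4&5? no. Sum: -1
Gen 4: 5 under 4. Both 4&5? yes. Contrib: +1. Sum: 0
Gen 5: crossing 1x4. Both 4&5? no. Sum: 0
Gen 6: crossing 4x1. Both 4&5? no. Sum: 0
Gen 7: crossing 1x4. Both 4&5? no. Sum: 0
Gen 8: crossing 3x4. Both 4&5? no. Sum: 0
Gen 9: crossing 1x5. Both 4&5? no. Sum: 0
Gen 10: crossing 2x4. Both 4&5? no. Sum: 0

Answer: 0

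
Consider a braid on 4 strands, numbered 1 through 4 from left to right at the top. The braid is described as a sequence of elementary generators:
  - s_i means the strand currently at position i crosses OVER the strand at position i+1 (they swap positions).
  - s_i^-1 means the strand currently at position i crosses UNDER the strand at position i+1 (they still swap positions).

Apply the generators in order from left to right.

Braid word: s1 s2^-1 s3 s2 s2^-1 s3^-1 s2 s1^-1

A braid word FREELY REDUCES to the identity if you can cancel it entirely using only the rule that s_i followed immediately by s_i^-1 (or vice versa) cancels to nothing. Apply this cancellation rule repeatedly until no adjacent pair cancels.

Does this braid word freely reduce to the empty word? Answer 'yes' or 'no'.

Answer: yes

Derivation:
Gen 1 (s1): push. Stack: [s1]
Gen 2 (s2^-1): push. Stack: [s1 s2^-1]
Gen 3 (s3): push. Stack: [s1 s2^-1 s3]
Gen 4 (s2): push. Stack: [s1 s2^-1 s3 s2]
Gen 5 (s2^-1): cancels prior s2. Stack: [s1 s2^-1 s3]
Gen 6 (s3^-1): cancels prior s3. Stack: [s1 s2^-1]
Gen 7 (s2): cancels prior s2^-1. Stack: [s1]
Gen 8 (s1^-1): cancels prior s1. Stack: []
Reduced word: (empty)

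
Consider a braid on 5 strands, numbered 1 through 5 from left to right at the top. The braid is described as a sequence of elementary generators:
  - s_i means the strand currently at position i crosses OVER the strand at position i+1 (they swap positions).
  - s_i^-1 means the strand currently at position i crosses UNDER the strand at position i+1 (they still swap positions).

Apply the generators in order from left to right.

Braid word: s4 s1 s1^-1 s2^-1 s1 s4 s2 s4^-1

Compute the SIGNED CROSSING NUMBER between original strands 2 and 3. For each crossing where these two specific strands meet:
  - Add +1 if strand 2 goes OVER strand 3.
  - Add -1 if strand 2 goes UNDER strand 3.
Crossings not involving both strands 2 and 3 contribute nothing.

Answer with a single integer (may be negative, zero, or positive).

Gen 1: crossing 4x5. Both 2&3? no. Sum: 0
Gen 2: crossing 1x2. Both 2&3? no. Sum: 0
Gen 3: crossing 2x1. Both 2&3? no. Sum: 0
Gen 4: 2 under 3. Both 2&3? yes. Contrib: -1. Sum: -1
Gen 5: crossing 1x3. Both 2&3? no. Sum: -1
Gen 6: crossing 5x4. Both 2&3? no. Sum: -1
Gen 7: crossing 1x2. Both 2&3? no. Sum: -1
Gen 8: crossing 4x5. Both 2&3? no. Sum: -1

Answer: -1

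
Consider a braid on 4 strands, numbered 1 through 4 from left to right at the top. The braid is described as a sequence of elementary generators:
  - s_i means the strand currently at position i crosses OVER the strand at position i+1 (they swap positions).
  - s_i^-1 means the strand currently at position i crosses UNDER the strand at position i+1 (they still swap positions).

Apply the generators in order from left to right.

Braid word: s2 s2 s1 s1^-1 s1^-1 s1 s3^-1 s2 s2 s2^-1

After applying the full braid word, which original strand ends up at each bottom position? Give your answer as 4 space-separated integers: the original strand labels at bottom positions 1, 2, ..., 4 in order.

Answer: 1 4 2 3

Derivation:
Gen 1 (s2): strand 2 crosses over strand 3. Perm now: [1 3 2 4]
Gen 2 (s2): strand 3 crosses over strand 2. Perm now: [1 2 3 4]
Gen 3 (s1): strand 1 crosses over strand 2. Perm now: [2 1 3 4]
Gen 4 (s1^-1): strand 2 crosses under strand 1. Perm now: [1 2 3 4]
Gen 5 (s1^-1): strand 1 crosses under strand 2. Perm now: [2 1 3 4]
Gen 6 (s1): strand 2 crosses over strand 1. Perm now: [1 2 3 4]
Gen 7 (s3^-1): strand 3 crosses under strand 4. Perm now: [1 2 4 3]
Gen 8 (s2): strand 2 crosses over strand 4. Perm now: [1 4 2 3]
Gen 9 (s2): strand 4 crosses over strand 2. Perm now: [1 2 4 3]
Gen 10 (s2^-1): strand 2 crosses under strand 4. Perm now: [1 4 2 3]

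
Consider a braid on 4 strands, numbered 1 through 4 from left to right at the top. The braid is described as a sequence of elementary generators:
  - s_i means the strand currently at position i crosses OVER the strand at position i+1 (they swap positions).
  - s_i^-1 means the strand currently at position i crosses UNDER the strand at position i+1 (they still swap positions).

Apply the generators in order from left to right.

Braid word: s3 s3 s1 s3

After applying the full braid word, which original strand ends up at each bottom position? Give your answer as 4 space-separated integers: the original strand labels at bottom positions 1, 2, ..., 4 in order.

Answer: 2 1 4 3

Derivation:
Gen 1 (s3): strand 3 crosses over strand 4. Perm now: [1 2 4 3]
Gen 2 (s3): strand 4 crosses over strand 3. Perm now: [1 2 3 4]
Gen 3 (s1): strand 1 crosses over strand 2. Perm now: [2 1 3 4]
Gen 4 (s3): strand 3 crosses over strand 4. Perm now: [2 1 4 3]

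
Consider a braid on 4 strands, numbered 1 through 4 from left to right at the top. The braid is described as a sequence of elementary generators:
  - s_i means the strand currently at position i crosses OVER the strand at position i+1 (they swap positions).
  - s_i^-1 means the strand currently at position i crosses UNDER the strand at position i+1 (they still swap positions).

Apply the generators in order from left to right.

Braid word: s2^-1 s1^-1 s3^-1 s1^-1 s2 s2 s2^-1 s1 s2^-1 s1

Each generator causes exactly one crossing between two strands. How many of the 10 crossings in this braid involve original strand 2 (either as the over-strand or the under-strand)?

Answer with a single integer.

Answer: 2

Derivation:
Gen 1: crossing 2x3. Involves strand 2? yes. Count so far: 1
Gen 2: crossing 1x3. Involves strand 2? no. Count so far: 1
Gen 3: crossing 2x4. Involves strand 2? yes. Count so far: 2
Gen 4: crossing 3x1. Involves strand 2? no. Count so far: 2
Gen 5: crossing 3x4. Involves strand 2? no. Count so far: 2
Gen 6: crossing 4x3. Involves strand 2? no. Count so far: 2
Gen 7: crossing 3x4. Involves strand 2? no. Count so far: 2
Gen 8: crossing 1x4. Involves strand 2? no. Count so far: 2
Gen 9: crossing 1x3. Involves strand 2? no. Count so far: 2
Gen 10: crossing 4x3. Involves strand 2? no. Count so far: 2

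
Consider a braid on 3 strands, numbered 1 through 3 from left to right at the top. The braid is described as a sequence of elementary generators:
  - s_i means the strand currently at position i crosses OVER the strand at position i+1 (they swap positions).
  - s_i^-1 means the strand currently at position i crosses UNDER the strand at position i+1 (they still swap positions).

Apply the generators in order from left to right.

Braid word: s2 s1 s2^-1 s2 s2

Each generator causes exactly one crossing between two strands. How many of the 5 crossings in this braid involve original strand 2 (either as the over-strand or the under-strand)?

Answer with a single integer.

Gen 1: crossing 2x3. Involves strand 2? yes. Count so far: 1
Gen 2: crossing 1x3. Involves strand 2? no. Count so far: 1
Gen 3: crossing 1x2. Involves strand 2? yes. Count so far: 2
Gen 4: crossing 2x1. Involves strand 2? yes. Count so far: 3
Gen 5: crossing 1x2. Involves strand 2? yes. Count so far: 4

Answer: 4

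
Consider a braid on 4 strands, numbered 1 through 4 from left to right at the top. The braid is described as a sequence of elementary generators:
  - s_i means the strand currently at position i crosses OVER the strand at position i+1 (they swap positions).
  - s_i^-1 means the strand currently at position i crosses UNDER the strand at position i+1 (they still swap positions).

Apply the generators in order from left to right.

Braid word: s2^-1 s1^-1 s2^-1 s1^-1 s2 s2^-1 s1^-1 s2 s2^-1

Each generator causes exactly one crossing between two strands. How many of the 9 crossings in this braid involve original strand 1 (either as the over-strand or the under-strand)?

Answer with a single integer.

Answer: 6

Derivation:
Gen 1: crossing 2x3. Involves strand 1? no. Count so far: 0
Gen 2: crossing 1x3. Involves strand 1? yes. Count so far: 1
Gen 3: crossing 1x2. Involves strand 1? yes. Count so far: 2
Gen 4: crossing 3x2. Involves strand 1? no. Count so far: 2
Gen 5: crossing 3x1. Involves strand 1? yes. Count so far: 3
Gen 6: crossing 1x3. Involves strand 1? yes. Count so far: 4
Gen 7: crossing 2x3. Involves strand 1? no. Count so far: 4
Gen 8: crossing 2x1. Involves strand 1? yes. Count so far: 5
Gen 9: crossing 1x2. Involves strand 1? yes. Count so far: 6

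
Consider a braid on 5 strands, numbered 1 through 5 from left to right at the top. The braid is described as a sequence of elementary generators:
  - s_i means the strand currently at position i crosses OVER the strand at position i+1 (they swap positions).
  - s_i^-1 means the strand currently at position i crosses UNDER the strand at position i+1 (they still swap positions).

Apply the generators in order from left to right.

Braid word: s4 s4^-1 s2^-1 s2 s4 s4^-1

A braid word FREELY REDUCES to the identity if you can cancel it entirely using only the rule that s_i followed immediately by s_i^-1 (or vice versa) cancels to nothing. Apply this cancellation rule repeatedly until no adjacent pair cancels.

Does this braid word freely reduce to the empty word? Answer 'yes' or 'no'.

Gen 1 (s4): push. Stack: [s4]
Gen 2 (s4^-1): cancels prior s4. Stack: []
Gen 3 (s2^-1): push. Stack: [s2^-1]
Gen 4 (s2): cancels prior s2^-1. Stack: []
Gen 5 (s4): push. Stack: [s4]
Gen 6 (s4^-1): cancels prior s4. Stack: []
Reduced word: (empty)

Answer: yes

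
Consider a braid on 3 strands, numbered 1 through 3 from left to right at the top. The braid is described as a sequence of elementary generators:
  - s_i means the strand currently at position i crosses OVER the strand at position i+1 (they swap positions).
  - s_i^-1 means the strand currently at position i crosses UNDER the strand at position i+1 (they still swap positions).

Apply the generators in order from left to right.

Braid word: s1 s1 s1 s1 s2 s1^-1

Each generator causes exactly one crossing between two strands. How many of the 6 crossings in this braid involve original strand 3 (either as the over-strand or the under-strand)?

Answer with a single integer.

Gen 1: crossing 1x2. Involves strand 3? no. Count so far: 0
Gen 2: crossing 2x1. Involves strand 3? no. Count so far: 0
Gen 3: crossing 1x2. Involves strand 3? no. Count so far: 0
Gen 4: crossing 2x1. Involves strand 3? no. Count so far: 0
Gen 5: crossing 2x3. Involves strand 3? yes. Count so far: 1
Gen 6: crossing 1x3. Involves strand 3? yes. Count so far: 2

Answer: 2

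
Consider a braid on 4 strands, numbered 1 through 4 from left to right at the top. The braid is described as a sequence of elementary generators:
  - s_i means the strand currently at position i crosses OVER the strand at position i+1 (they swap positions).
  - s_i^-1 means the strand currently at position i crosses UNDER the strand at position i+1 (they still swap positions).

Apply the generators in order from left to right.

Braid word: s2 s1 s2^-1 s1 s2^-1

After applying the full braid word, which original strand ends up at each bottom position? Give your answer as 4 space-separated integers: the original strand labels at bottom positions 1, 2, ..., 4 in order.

Gen 1 (s2): strand 2 crosses over strand 3. Perm now: [1 3 2 4]
Gen 2 (s1): strand 1 crosses over strand 3. Perm now: [3 1 2 4]
Gen 3 (s2^-1): strand 1 crosses under strand 2. Perm now: [3 2 1 4]
Gen 4 (s1): strand 3 crosses over strand 2. Perm now: [2 3 1 4]
Gen 5 (s2^-1): strand 3 crosses under strand 1. Perm now: [2 1 3 4]

Answer: 2 1 3 4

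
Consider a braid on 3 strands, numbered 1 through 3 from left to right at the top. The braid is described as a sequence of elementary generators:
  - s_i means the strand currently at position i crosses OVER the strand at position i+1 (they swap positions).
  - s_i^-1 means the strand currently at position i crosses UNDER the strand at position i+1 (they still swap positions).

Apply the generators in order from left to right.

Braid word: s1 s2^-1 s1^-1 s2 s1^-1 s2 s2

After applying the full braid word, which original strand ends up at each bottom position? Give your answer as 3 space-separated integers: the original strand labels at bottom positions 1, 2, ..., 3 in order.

Gen 1 (s1): strand 1 crosses over strand 2. Perm now: [2 1 3]
Gen 2 (s2^-1): strand 1 crosses under strand 3. Perm now: [2 3 1]
Gen 3 (s1^-1): strand 2 crosses under strand 3. Perm now: [3 2 1]
Gen 4 (s2): strand 2 crosses over strand 1. Perm now: [3 1 2]
Gen 5 (s1^-1): strand 3 crosses under strand 1. Perm now: [1 3 2]
Gen 6 (s2): strand 3 crosses over strand 2. Perm now: [1 2 3]
Gen 7 (s2): strand 2 crosses over strand 3. Perm now: [1 3 2]

Answer: 1 3 2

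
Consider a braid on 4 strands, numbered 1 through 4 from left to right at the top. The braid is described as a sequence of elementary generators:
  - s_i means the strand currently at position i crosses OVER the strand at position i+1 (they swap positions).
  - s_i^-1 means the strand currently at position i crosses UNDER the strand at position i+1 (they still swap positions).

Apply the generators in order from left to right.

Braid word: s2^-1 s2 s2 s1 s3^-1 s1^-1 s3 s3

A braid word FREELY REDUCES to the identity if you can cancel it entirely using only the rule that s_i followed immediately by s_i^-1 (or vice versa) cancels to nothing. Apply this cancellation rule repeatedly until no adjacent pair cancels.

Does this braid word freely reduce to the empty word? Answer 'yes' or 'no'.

Answer: no

Derivation:
Gen 1 (s2^-1): push. Stack: [s2^-1]
Gen 2 (s2): cancels prior s2^-1. Stack: []
Gen 3 (s2): push. Stack: [s2]
Gen 4 (s1): push. Stack: [s2 s1]
Gen 5 (s3^-1): push. Stack: [s2 s1 s3^-1]
Gen 6 (s1^-1): push. Stack: [s2 s1 s3^-1 s1^-1]
Gen 7 (s3): push. Stack: [s2 s1 s3^-1 s1^-1 s3]
Gen 8 (s3): push. Stack: [s2 s1 s3^-1 s1^-1 s3 s3]
Reduced word: s2 s1 s3^-1 s1^-1 s3 s3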